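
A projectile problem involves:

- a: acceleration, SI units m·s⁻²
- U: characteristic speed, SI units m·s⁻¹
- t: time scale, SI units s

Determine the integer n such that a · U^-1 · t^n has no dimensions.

1

Balance the T exponent: (1)·n from t, plus (-2) − (-1) = -1 from the rest, must sum to zero.
n − 1 = 0, so n = 1.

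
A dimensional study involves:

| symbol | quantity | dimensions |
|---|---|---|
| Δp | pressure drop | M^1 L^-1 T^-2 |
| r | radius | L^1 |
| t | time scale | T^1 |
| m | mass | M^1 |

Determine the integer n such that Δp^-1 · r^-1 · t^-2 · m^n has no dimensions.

Balance the M exponent: (1)·n from m, plus −(1) − (0) − 2·(0) = -1 from the rest, must sum to zero.
n − 1 = 0, so n = 1.

1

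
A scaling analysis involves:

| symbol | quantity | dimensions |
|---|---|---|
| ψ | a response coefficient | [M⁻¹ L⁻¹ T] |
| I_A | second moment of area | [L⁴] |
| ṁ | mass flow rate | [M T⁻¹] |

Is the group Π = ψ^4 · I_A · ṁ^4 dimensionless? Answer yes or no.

Sum the exponent of each base dimension across the product:
  M: 4·[ψ]_M + [I_A]_M + 4·[ṁ]_M = 4·(-1) + (0) + 4·(1) = 0
  L: 4·[ψ]_L + [I_A]_L + 4·[ṁ]_L = 4·(-1) + (4) + 4·(0) = 0
  T: 4·[ψ]_T + [I_A]_T + 4·[ṁ]_T = 4·(1) + (0) + 4·(-1) = 0
All base exponents vanish — dimensionless.

yes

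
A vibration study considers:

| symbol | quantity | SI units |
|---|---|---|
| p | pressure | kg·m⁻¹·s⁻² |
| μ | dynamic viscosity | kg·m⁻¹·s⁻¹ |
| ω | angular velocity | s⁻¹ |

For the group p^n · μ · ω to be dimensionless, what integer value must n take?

-1

Balance the M exponent: (1)·n from p, plus (1) + (0) = 1 from the rest, must sum to zero.
n + 1 = 0, so n = -1.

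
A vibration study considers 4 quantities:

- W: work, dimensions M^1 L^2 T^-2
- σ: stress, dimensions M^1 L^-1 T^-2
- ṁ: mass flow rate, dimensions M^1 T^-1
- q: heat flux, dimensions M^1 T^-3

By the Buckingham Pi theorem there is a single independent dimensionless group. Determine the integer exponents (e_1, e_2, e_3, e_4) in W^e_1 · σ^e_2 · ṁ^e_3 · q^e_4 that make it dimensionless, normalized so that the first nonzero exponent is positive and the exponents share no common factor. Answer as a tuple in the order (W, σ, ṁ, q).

(2, 4, -3, -3)

M: e_1·(1) + e_2·(1) + e_3·(1) + e_4·(1) = 0
L: e_1·(2) + e_2·(-1) + e_3·(0) + e_4·(0) = 0
T: e_1·(-2) + e_2·(-2) + e_3·(-1) + e_4·(-3) = 0
Solving this homogeneous linear system for the smallest-integer solution (first nonzero entry positive) gives (2, 4, -3, -3).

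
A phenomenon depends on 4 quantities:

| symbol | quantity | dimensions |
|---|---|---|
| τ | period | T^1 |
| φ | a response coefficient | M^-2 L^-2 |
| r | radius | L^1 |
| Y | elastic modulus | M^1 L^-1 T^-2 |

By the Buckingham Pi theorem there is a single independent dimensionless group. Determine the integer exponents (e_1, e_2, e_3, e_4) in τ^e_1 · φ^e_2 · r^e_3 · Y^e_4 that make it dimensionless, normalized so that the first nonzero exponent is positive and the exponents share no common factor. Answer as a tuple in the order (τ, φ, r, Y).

(4, 1, 4, 2)

M: e_1·(0) + e_2·(-2) + e_3·(0) + e_4·(1) = 0
L: e_1·(0) + e_2·(-2) + e_3·(1) + e_4·(-1) = 0
T: e_1·(1) + e_2·(0) + e_3·(0) + e_4·(-2) = 0
Solving this homogeneous linear system for the smallest-integer solution (first nonzero entry positive) gives (4, 1, 4, 2).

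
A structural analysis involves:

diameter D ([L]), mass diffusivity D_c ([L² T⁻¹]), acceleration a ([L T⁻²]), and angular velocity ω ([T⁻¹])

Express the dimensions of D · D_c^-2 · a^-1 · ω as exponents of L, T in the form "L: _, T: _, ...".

Collect each base-dimension exponent across the product:
  L: (1) − 2·(2) − (1) + (0) = -4
  T: (0) − 2·(-1) − (-2) + (-1) = 3
So the dimensions are [L⁻⁴ T³].

L: -4, T: 3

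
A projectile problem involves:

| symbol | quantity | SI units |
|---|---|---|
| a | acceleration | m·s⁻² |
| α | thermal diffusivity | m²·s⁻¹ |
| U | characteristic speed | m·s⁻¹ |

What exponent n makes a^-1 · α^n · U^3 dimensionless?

Balance the L exponent: (2)·n from α, plus −(1) + 3·(1) = 2 from the rest, must sum to zero.
2n + 2 = 0, so n = -1.

-1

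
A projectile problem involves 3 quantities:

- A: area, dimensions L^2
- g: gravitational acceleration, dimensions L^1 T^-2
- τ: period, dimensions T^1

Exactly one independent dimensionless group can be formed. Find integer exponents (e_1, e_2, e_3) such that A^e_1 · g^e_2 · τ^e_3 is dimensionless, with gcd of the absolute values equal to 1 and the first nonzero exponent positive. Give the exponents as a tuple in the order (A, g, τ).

(1, -2, -4)

L: e_1·(2) + e_2·(1) + e_3·(0) = 0
T: e_1·(0) + e_2·(-2) + e_3·(1) = 0
Solving this homogeneous linear system for the smallest-integer solution (first nonzero entry positive) gives (1, -2, -4).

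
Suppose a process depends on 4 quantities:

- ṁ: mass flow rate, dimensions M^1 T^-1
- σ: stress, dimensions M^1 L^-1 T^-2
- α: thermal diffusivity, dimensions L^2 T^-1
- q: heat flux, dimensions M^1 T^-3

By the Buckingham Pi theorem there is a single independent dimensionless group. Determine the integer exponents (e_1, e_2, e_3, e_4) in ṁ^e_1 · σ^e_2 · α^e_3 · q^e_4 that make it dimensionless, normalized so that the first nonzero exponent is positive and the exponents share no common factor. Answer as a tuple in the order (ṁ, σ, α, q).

(1, -4, -2, 3)

M: e_1·(1) + e_2·(1) + e_3·(0) + e_4·(1) = 0
L: e_1·(0) + e_2·(-1) + e_3·(2) + e_4·(0) = 0
T: e_1·(-1) + e_2·(-2) + e_3·(-1) + e_4·(-3) = 0
Solving this homogeneous linear system for the smallest-integer solution (first nonzero entry positive) gives (1, -4, -2, 3).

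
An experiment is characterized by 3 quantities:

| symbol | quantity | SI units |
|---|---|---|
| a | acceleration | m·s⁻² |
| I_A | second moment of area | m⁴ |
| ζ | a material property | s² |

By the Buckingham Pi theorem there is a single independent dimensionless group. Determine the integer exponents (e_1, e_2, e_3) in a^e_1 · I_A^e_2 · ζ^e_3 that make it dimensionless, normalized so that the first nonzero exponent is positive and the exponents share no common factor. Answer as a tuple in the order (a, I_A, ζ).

(4, -1, 4)

L: e_1·(1) + e_2·(4) + e_3·(0) = 0
T: e_1·(-2) + e_2·(0) + e_3·(2) = 0
Solving this homogeneous linear system for the smallest-integer solution (first nonzero entry positive) gives (4, -1, 4).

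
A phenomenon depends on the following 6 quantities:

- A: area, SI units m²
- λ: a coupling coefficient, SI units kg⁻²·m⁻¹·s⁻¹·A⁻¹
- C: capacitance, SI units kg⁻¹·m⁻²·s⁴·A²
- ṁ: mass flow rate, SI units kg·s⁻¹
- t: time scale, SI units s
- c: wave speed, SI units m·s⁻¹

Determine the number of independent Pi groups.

2

There are 6 variables and 4 base dimensions (M, L, T, I).
The dimension matrix has rank 4.
Independent dimensionless groups: 6 − 4 = 2.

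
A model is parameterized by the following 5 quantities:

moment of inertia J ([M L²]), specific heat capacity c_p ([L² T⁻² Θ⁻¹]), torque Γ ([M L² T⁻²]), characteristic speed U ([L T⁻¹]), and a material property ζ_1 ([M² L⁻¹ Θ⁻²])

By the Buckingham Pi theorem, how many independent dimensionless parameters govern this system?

1

There are 5 variables and 4 base dimensions (M, L, T, Θ).
The dimension matrix has rank 4.
Independent dimensionless groups: 5 − 4 = 1.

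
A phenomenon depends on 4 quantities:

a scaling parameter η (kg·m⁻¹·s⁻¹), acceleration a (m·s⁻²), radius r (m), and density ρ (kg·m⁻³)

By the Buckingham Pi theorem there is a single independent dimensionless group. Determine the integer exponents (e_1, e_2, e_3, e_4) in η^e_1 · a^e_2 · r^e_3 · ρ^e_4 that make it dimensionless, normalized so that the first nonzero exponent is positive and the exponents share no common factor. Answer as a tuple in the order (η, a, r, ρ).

M: e_1·(1) + e_2·(0) + e_3·(0) + e_4·(1) = 0
L: e_1·(-1) + e_2·(1) + e_3·(1) + e_4·(-3) = 0
T: e_1·(-1) + e_2·(-2) + e_3·(0) + e_4·(0) = 0
Solving this homogeneous linear system for the smallest-integer solution (first nonzero entry positive) gives (2, -1, -3, -2).

(2, -1, -3, -2)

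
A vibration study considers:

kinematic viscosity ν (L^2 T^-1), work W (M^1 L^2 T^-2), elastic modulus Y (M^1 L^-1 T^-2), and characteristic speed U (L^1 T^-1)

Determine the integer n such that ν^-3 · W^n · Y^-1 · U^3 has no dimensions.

Balance the M exponent: (1)·n from W, plus −3·(0) − (1) + 3·(0) = -1 from the rest, must sum to zero.
n − 1 = 0, so n = 1.

1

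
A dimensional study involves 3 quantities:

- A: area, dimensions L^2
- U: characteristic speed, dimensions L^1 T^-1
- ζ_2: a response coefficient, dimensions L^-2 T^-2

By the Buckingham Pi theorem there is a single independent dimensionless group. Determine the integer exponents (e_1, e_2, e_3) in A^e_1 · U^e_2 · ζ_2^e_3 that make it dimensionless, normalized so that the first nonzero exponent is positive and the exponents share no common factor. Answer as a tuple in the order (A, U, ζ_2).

(2, -2, 1)

L: e_1·(2) + e_2·(1) + e_3·(-2) = 0
T: e_1·(0) + e_2·(-1) + e_3·(-2) = 0
Solving this homogeneous linear system for the smallest-integer solution (first nonzero entry positive) gives (2, -2, 1).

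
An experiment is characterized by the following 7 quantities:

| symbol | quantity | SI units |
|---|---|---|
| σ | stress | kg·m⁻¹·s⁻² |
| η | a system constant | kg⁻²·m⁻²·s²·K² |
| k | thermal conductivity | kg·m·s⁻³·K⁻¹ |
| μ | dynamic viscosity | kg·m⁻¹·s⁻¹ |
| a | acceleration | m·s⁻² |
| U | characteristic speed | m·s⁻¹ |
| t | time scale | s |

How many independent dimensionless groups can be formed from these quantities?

There are 7 variables and 4 base dimensions (M, L, T, Θ).
The dimension matrix has rank 4.
Independent dimensionless groups: 7 − 4 = 3.

3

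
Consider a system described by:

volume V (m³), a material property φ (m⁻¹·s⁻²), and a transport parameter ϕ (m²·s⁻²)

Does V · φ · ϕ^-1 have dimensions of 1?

yes

Sum the exponent of each base dimension across the product:
  L: [V]_L + [φ]_L − [ϕ]_L = (3) + (-1) − (2) = 0
  T: [V]_T + [φ]_T − [ϕ]_T = (0) + (-2) − (-2) = 0
All base exponents vanish — dimensionless.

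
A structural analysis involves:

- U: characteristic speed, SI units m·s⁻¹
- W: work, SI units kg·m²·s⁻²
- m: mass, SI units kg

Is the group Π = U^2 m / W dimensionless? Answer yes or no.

Sum the exponent of each base dimension across the product:
  M: 2·[U]_M − [W]_M + [m]_M = 2·(0) − (1) + (1) = 0
  L: 2·[U]_L − [W]_L + [m]_L = 2·(1) − (2) + (0) = 0
  T: 2·[U]_T − [W]_T + [m]_T = 2·(-1) − (-2) + (0) = 0
  N: 2·[U]_N − [W]_N + [m]_N = 2·(0) − (0) + (0) = 0
All base exponents vanish — dimensionless.

yes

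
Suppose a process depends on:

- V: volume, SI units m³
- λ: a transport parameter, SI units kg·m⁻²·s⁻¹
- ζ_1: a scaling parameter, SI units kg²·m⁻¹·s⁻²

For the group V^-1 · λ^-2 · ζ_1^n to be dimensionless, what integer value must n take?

1

Balance the M exponent: (2)·n from ζ_1, plus −(0) − 2·(1) = -2 from the rest, must sum to zero.
2n − 2 = 0, so n = 1.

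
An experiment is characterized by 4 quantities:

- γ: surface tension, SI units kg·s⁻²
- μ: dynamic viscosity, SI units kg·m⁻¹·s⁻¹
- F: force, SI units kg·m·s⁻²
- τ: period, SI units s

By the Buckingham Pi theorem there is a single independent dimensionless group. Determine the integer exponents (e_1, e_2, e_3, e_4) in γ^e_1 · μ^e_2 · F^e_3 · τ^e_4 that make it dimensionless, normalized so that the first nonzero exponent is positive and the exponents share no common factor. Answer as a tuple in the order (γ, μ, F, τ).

(2, -1, -1, 1)

M: e_1·(1) + e_2·(1) + e_3·(1) + e_4·(0) = 0
L: e_1·(0) + e_2·(-1) + e_3·(1) + e_4·(0) = 0
T: e_1·(-2) + e_2·(-1) + e_3·(-2) + e_4·(1) = 0
Solving this homogeneous linear system for the smallest-integer solution (first nonzero entry positive) gives (2, -1, -1, 1).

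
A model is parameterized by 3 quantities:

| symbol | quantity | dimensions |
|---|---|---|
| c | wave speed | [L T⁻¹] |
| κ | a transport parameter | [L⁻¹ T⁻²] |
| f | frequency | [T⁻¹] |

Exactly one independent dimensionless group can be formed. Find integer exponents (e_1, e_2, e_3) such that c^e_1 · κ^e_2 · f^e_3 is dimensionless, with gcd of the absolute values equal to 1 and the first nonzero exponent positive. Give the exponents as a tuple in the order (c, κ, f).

L: e_1·(1) + e_2·(-1) + e_3·(0) = 0
T: e_1·(-1) + e_2·(-2) + e_3·(-1) = 0
Solving this homogeneous linear system for the smallest-integer solution (first nonzero entry positive) gives (1, 1, -3).

(1, 1, -3)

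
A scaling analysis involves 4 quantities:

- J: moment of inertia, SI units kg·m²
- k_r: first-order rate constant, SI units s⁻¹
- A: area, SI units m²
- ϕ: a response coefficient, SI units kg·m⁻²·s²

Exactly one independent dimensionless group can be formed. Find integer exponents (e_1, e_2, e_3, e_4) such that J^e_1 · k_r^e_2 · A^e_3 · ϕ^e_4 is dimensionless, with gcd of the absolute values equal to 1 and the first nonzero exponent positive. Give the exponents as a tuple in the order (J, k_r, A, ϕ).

M: e_1·(1) + e_2·(0) + e_3·(0) + e_4·(1) = 0
L: e_1·(2) + e_2·(0) + e_3·(2) + e_4·(-2) = 0
T: e_1·(0) + e_2·(-1) + e_3·(0) + e_4·(2) = 0
Solving this homogeneous linear system for the smallest-integer solution (first nonzero entry positive) gives (1, -2, -2, -1).

(1, -2, -2, -1)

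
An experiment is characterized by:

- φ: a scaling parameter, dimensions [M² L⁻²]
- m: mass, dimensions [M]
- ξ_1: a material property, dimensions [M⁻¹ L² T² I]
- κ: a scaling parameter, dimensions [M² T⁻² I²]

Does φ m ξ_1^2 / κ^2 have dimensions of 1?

no

Sum the exponent of each base dimension across the product:
  M: [φ]_M + [m]_M + 2·[ξ_1]_M − 2·[κ]_M = (2) + (1) + 2·(-1) − 2·(2) = -3
  L: [φ]_L + [m]_L + 2·[ξ_1]_L − 2·[κ]_L = (-2) + (0) + 2·(2) − 2·(0) = 2
  T: [φ]_T + [m]_T + 2·[ξ_1]_T − 2·[κ]_T = (0) + (0) + 2·(2) − 2·(-2) = 8
  I: [φ]_I + [m]_I + 2·[ξ_1]_I − 2·[κ]_I = (0) + (0) + 2·(1) − 2·(2) = -2
Net dimensions [M⁻³ L² T⁸ I⁻²] ≠ [1] — not dimensionless.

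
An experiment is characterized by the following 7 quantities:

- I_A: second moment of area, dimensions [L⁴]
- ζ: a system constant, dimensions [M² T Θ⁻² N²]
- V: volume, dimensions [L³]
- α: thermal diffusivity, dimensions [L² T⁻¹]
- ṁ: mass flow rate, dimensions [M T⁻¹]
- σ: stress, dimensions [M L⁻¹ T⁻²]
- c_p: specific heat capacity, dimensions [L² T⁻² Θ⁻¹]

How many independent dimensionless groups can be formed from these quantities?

2

There are 7 variables and 5 base dimensions (M, L, T, Θ, N).
The dimension matrix has rank 5.
Independent dimensionless groups: 7 − 5 = 2.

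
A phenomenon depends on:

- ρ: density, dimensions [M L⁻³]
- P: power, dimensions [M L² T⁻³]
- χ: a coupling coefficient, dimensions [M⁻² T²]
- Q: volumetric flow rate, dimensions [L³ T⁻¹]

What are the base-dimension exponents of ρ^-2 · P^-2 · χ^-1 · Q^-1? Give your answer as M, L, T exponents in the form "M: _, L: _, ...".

M: -2, L: -1, T: 5

Collect each base-dimension exponent across the product:
  M: −2·(1) − 2·(1) − (-2) − (0) = -2
  L: −2·(-3) − 2·(2) − (0) − (3) = -1
  T: −2·(0) − 2·(-3) − (2) − (-1) = 5
So the dimensions are [M⁻² L⁻¹ T⁵].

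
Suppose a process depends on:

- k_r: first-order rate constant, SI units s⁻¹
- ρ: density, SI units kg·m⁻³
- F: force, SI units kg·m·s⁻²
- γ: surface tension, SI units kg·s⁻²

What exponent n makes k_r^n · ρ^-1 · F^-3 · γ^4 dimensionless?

Balance the T exponent: (-1)·n from k_r, plus −(0) − 3·(-2) + 4·(-2) = -2 from the rest, must sum to zero.
−n − 2 = 0, so n = -2.

-2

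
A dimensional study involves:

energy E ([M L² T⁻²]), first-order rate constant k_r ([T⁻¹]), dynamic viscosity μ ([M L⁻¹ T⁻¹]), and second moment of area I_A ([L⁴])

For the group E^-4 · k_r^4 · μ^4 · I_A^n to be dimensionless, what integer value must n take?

Balance the L exponent: (4)·n from I_A, plus −4·(2) + 4·(0) + 4·(-1) = -12 from the rest, must sum to zero.
4n − 12 = 0, so n = 3.

3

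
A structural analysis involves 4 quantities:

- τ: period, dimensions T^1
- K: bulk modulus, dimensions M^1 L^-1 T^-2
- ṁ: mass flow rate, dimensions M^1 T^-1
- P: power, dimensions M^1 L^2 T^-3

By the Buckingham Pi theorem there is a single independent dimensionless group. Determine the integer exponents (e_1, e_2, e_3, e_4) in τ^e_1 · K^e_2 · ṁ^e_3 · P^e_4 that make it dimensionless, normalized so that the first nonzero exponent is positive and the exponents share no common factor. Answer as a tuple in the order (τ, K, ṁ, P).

(4, 2, -3, 1)

M: e_1·(0) + e_2·(1) + e_3·(1) + e_4·(1) = 0
L: e_1·(0) + e_2·(-1) + e_3·(0) + e_4·(2) = 0
T: e_1·(1) + e_2·(-2) + e_3·(-1) + e_4·(-3) = 0
Solving this homogeneous linear system for the smallest-integer solution (first nonzero entry positive) gives (4, 2, -3, 1).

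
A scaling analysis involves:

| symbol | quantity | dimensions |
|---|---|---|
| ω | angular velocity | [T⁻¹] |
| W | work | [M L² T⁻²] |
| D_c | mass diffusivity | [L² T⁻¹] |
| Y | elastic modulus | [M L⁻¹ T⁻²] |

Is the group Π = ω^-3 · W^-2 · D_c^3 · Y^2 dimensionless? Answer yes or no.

Sum the exponent of each base dimension across the product:
  M: −3·[ω]_M − 2·[W]_M + 3·[D_c]_M + 2·[Y]_M = −3·(0) − 2·(1) + 3·(0) + 2·(1) = 0
  L: −3·[ω]_L − 2·[W]_L + 3·[D_c]_L + 2·[Y]_L = −3·(0) − 2·(2) + 3·(2) + 2·(-1) = 0
  T: −3·[ω]_T − 2·[W]_T + 3·[D_c]_T + 2·[Y]_T = −3·(-1) − 2·(-2) + 3·(-1) + 2·(-2) = 0
  Θ: −3·[ω]_Θ − 2·[W]_Θ + 3·[D_c]_Θ + 2·[Y]_Θ = −3·(0) − 2·(0) + 3·(0) + 2·(0) = 0
  N: −3·[ω]_N − 2·[W]_N + 3·[D_c]_N + 2·[Y]_N = −3·(0) − 2·(0) + 3·(0) + 2·(0) = 0
All base exponents vanish — dimensionless.

yes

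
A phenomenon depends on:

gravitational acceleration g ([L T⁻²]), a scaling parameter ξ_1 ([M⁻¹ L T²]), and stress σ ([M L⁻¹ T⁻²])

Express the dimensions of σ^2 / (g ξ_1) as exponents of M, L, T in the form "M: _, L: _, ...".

M: 3, L: -4, T: -4

Collect each base-dimension exponent across the product:
  M: −(0) − (-1) + 2·(1) = 3
  L: −(1) − (1) + 2·(-1) = -4
  T: −(-2) − (2) + 2·(-2) = -4
So the dimensions are [M³ L⁻⁴ T⁻⁴].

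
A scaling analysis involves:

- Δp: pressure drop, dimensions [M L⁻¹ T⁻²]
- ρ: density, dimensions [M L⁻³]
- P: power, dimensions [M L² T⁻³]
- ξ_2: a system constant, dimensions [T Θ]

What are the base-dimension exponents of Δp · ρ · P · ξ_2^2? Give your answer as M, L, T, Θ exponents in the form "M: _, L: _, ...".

M: 3, L: -2, T: -3, Θ: 2

Collect each base-dimension exponent across the product:
  M: (1) + (1) + (1) + 2·(0) = 3
  L: (-1) + (-3) + (2) + 2·(0) = -2
  T: (-2) + (0) + (-3) + 2·(1) = -3
  Θ: (0) + (0) + (0) + 2·(1) = 2
So the dimensions are [M³ L⁻² T⁻³ Θ²].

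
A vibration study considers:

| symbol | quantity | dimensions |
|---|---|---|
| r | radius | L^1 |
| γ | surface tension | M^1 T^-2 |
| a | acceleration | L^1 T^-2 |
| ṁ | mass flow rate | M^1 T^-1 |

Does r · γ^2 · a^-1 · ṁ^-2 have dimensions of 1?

yes

Sum the exponent of each base dimension across the product:
  M: [r]_M + 2·[γ]_M − [a]_M − 2·[ṁ]_M = (0) + 2·(1) − (0) − 2·(1) = 0
  L: [r]_L + 2·[γ]_L − [a]_L − 2·[ṁ]_L = (1) + 2·(0) − (1) − 2·(0) = 0
  T: [r]_T + 2·[γ]_T − [a]_T − 2·[ṁ]_T = (0) + 2·(-2) − (-2) − 2·(-1) = 0
All base exponents vanish — dimensionless.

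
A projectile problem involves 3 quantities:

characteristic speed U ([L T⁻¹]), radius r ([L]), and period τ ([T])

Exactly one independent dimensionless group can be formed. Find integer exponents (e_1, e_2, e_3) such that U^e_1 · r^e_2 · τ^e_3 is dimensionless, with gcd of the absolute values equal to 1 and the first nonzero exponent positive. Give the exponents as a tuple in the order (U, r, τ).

L: e_1·(1) + e_2·(1) + e_3·(0) = 0
T: e_1·(-1) + e_2·(0) + e_3·(1) = 0
Solving this homogeneous linear system for the smallest-integer solution (first nonzero entry positive) gives (1, -1, 1).

(1, -1, 1)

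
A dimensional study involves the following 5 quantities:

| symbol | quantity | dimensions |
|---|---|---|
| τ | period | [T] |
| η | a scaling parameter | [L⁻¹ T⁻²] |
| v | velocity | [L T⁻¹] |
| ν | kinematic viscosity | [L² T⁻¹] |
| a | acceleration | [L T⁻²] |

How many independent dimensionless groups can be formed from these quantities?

There are 5 variables and 2 base dimensions (L, T).
The dimension matrix has rank 2.
Independent dimensionless groups: 5 − 2 = 3.

3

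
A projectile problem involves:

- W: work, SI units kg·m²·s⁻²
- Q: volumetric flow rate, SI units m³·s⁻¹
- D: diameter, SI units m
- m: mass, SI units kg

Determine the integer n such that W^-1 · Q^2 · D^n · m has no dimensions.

Balance the L exponent: (1)·n from D, plus −(2) + 2·(3) + (0) = 4 from the rest, must sum to zero.
n + 4 = 0, so n = -4.

-4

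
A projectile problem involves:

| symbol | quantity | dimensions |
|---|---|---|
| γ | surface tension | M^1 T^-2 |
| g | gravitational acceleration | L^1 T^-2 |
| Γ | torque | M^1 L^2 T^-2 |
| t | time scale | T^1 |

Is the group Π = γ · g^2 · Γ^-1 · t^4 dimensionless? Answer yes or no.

yes

Sum the exponent of each base dimension across the product:
  M: [γ]_M + 2·[g]_M − [Γ]_M + 4·[t]_M = (1) + 2·(0) − (1) + 4·(0) = 0
  L: [γ]_L + 2·[g]_L − [Γ]_L + 4·[t]_L = (0) + 2·(1) − (2) + 4·(0) = 0
  T: [γ]_T + 2·[g]_T − [Γ]_T + 4·[t]_T = (-2) + 2·(-2) − (-2) + 4·(1) = 0
All base exponents vanish — dimensionless.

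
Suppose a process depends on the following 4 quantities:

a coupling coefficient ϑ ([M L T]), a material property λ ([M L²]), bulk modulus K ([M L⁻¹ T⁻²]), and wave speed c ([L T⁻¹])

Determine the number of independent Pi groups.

There are 4 variables and 3 base dimensions (M, L, T).
The dimension matrix has rank 3.
Independent dimensionless groups: 4 − 3 = 1.

1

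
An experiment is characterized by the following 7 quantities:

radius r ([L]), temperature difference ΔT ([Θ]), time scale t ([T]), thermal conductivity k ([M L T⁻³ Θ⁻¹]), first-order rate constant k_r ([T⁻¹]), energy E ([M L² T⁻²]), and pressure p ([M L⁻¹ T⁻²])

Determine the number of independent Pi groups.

There are 7 variables and 4 base dimensions (M, L, T, Θ).
The dimension matrix has rank 4.
Independent dimensionless groups: 7 − 4 = 3.

3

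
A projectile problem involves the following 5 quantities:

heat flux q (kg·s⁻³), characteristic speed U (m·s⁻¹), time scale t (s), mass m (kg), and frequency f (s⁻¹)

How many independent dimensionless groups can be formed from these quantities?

There are 5 variables and 3 base dimensions (M, L, T).
The dimension matrix has rank 3.
Independent dimensionless groups: 5 − 3 = 2.

2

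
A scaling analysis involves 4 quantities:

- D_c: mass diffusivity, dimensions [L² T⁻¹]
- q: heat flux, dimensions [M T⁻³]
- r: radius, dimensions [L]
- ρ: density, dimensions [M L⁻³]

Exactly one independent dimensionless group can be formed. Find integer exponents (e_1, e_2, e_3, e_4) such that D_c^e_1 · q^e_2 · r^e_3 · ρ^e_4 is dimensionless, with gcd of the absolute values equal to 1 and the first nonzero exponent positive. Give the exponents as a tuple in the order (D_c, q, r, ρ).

(3, -1, -3, 1)

M: e_1·(0) + e_2·(1) + e_3·(0) + e_4·(1) = 0
L: e_1·(2) + e_2·(0) + e_3·(1) + e_4·(-3) = 0
T: e_1·(-1) + e_2·(-3) + e_3·(0) + e_4·(0) = 0
Solving this homogeneous linear system for the smallest-integer solution (first nonzero entry positive) gives (3, -1, -3, 1).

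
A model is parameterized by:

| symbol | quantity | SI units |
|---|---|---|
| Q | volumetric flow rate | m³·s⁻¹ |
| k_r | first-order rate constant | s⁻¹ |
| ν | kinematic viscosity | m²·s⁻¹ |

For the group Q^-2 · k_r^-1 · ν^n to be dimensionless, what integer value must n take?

Balance the L exponent: (2)·n from ν, plus −2·(3) − (0) = -6 from the rest, must sum to zero.
2n − 6 = 0, so n = 3.

3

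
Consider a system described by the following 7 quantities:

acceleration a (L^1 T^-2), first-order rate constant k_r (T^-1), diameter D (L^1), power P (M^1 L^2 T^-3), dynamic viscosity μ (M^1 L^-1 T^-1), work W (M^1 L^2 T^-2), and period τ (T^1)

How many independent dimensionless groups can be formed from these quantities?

4

There are 7 variables and 3 base dimensions (M, L, T).
The dimension matrix has rank 3.
Independent dimensionless groups: 7 − 3 = 4.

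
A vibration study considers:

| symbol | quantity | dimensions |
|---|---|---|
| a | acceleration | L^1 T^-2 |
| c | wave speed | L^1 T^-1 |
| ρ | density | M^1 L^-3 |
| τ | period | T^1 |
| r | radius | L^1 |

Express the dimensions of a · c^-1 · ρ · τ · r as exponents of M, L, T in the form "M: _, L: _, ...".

Collect each base-dimension exponent across the product:
  M: (0) − (0) + (1) + (0) + (0) = 1
  L: (1) − (1) + (-3) + (0) + (1) = -2
  T: (-2) − (-1) + (0) + (1) + (0) = 0
So the dimensions are [M L⁻²].

M: 1, L: -2, T: 0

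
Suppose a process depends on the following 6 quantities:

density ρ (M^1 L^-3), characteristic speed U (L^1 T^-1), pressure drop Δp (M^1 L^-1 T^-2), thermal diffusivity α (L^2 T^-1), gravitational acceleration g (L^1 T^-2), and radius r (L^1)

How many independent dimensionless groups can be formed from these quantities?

3

There are 6 variables and 3 base dimensions (M, L, T).
The dimension matrix has rank 3.
Independent dimensionless groups: 6 − 3 = 3.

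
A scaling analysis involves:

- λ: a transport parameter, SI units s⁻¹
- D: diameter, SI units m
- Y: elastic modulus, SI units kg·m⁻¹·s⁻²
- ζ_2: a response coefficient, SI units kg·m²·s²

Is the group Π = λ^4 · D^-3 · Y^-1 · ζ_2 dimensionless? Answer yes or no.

Sum the exponent of each base dimension across the product:
  M: 4·[λ]_M − 3·[D]_M − [Y]_M + [ζ_2]_M = 4·(0) − 3·(0) − (1) + (1) = 0
  L: 4·[λ]_L − 3·[D]_L − [Y]_L + [ζ_2]_L = 4·(0) − 3·(1) − (-1) + (2) = 0
  T: 4·[λ]_T − 3·[D]_T − [Y]_T + [ζ_2]_T = 4·(-1) − 3·(0) − (-2) + (2) = 0
All base exponents vanish — dimensionless.

yes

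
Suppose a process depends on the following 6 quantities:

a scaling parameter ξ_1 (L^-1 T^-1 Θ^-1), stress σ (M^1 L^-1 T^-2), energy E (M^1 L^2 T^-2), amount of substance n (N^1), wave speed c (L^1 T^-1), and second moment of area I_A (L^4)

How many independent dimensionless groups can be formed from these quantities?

1

There are 6 variables and 5 base dimensions (M, L, T, Θ, N).
The dimension matrix has rank 5.
Independent dimensionless groups: 6 − 5 = 1.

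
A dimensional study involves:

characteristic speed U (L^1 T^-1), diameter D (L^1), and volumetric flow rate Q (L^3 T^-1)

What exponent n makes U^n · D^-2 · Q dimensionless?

Balance the L exponent: (1)·n from U, plus −2·(1) + (3) = 1 from the rest, must sum to zero.
n + 1 = 0, so n = -1.

-1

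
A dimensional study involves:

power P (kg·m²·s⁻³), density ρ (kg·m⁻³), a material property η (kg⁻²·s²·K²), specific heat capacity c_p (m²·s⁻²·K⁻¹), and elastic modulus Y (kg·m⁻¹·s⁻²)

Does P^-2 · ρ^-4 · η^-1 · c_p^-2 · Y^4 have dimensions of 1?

Sum the exponent of each base dimension across the product:
  M: −2·[P]_M − 4·[ρ]_M − [η]_M − 2·[c_p]_M + 4·[Y]_M = −2·(1) − 4·(1) − (-2) − 2·(0) + 4·(1) = 0
  L: −2·[P]_L − 4·[ρ]_L − [η]_L − 2·[c_p]_L + 4·[Y]_L = −2·(2) − 4·(-3) − (0) − 2·(2) + 4·(-1) = 0
  T: −2·[P]_T − 4·[ρ]_T − [η]_T − 2·[c_p]_T + 4·[Y]_T = −2·(-3) − 4·(0) − (2) − 2·(-2) + 4·(-2) = 0
  Θ: −2·[P]_Θ − 4·[ρ]_Θ − [η]_Θ − 2·[c_p]_Θ + 4·[Y]_Θ = −2·(0) − 4·(0) − (2) − 2·(-1) + 4·(0) = 0
All base exponents vanish — dimensionless.

yes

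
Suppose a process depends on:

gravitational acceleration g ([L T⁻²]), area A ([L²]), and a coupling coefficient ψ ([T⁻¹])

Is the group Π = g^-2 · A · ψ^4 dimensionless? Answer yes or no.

Sum the exponent of each base dimension across the product:
  M: −2·[g]_M + [A]_M + 4·[ψ]_M = −2·(0) + (0) + 4·(0) = 0
  L: −2·[g]_L + [A]_L + 4·[ψ]_L = −2·(1) + (2) + 4·(0) = 0
  T: −2·[g]_T + [A]_T + 4·[ψ]_T = −2·(-2) + (0) + 4·(-1) = 0
All base exponents vanish — dimensionless.

yes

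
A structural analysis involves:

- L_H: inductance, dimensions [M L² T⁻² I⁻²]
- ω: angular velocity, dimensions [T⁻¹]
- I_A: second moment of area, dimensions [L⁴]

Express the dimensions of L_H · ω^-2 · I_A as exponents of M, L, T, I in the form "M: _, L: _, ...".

M: 1, L: 6, T: 0, I: -2

Collect each base-dimension exponent across the product:
  M: (1) − 2·(0) + (0) = 1
  L: (2) − 2·(0) + (4) = 6
  T: (-2) − 2·(-1) + (0) = 0
  I: (-2) − 2·(0) + (0) = -2
So the dimensions are [M L⁶ I⁻²].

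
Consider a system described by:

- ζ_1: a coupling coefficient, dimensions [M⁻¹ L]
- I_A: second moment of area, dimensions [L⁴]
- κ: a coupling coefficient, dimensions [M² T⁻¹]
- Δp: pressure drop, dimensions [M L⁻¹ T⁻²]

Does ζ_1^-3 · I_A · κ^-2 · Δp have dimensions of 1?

yes

Sum the exponent of each base dimension across the product:
  M: −3·[ζ_1]_M + [I_A]_M − 2·[κ]_M + [Δp]_M = −3·(-1) + (0) − 2·(2) + (1) = 0
  L: −3·[ζ_1]_L + [I_A]_L − 2·[κ]_L + [Δp]_L = −3·(1) + (4) − 2·(0) + (-1) = 0
  T: −3·[ζ_1]_T + [I_A]_T − 2·[κ]_T + [Δp]_T = −3·(0) + (0) − 2·(-1) + (-2) = 0
All base exponents vanish — dimensionless.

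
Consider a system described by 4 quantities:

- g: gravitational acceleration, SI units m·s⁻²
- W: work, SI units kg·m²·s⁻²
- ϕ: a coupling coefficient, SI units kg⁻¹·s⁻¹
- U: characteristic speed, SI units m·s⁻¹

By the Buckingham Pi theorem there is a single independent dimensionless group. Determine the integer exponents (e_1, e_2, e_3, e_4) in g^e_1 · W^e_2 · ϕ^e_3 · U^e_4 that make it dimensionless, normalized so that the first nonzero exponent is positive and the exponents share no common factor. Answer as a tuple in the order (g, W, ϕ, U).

(1, -1, -1, 1)

M: e_1·(0) + e_2·(1) + e_3·(-1) + e_4·(0) = 0
L: e_1·(1) + e_2·(2) + e_3·(0) + e_4·(1) = 0
T: e_1·(-2) + e_2·(-2) + e_3·(-1) + e_4·(-1) = 0
Solving this homogeneous linear system for the smallest-integer solution (first nonzero entry positive) gives (1, -1, -1, 1).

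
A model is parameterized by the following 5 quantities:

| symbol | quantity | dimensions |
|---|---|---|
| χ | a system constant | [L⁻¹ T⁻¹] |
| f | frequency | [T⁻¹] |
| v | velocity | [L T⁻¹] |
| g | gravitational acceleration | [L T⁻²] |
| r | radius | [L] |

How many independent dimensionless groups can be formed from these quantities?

There are 5 variables and 2 base dimensions (L, T).
The dimension matrix has rank 2.
Independent dimensionless groups: 5 − 2 = 3.

3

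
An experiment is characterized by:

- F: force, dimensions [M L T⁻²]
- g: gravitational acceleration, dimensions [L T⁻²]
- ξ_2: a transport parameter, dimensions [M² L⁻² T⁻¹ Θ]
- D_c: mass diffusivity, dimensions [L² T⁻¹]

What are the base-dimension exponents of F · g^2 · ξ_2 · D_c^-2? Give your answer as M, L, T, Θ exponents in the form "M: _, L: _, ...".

Collect each base-dimension exponent across the product:
  M: (1) + 2·(0) + (2) − 2·(0) = 3
  L: (1) + 2·(1) + (-2) − 2·(2) = -3
  T: (-2) + 2·(-2) + (-1) − 2·(-1) = -5
  Θ: (0) + 2·(0) + (1) − 2·(0) = 1
So the dimensions are [M³ L⁻³ T⁻⁵ Θ].

M: 3, L: -3, T: -5, Θ: 1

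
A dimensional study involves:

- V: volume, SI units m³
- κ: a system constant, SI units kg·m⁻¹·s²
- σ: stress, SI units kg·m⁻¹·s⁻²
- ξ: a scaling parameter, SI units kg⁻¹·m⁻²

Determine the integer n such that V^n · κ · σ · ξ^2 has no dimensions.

2

Balance the L exponent: (3)·n from V, plus (-1) + (-1) + 2·(-2) = -6 from the rest, must sum to zero.
3n − 6 = 0, so n = 2.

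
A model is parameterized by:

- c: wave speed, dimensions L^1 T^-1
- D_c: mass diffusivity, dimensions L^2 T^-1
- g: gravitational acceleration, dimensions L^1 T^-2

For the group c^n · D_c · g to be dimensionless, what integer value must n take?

Balance the L exponent: (1)·n from c, plus (2) + (1) = 3 from the rest, must sum to zero.
n + 3 = 0, so n = -3.

-3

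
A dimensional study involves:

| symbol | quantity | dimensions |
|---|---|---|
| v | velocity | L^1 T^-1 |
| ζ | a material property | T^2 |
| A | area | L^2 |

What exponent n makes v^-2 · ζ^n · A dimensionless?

Balance the T exponent: (2)·n from ζ, plus −2·(-1) + (0) = 2 from the rest, must sum to zero.
2n + 2 = 0, so n = -1.

-1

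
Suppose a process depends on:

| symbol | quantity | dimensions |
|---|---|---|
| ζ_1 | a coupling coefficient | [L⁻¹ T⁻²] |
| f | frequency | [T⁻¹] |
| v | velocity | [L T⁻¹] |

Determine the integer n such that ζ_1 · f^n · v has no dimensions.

Balance the T exponent: (-1)·n from f, plus (-2) + (-1) = -3 from the rest, must sum to zero.
−n − 3 = 0, so n = -3.

-3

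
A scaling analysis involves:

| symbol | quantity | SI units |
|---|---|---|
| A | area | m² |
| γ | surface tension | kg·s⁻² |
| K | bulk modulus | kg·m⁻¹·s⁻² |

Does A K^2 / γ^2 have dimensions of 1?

yes

Sum the exponent of each base dimension across the product:
  M: [A]_M − 2·[γ]_M + 2·[K]_M = (0) − 2·(1) + 2·(1) = 0
  L: [A]_L − 2·[γ]_L + 2·[K]_L = (2) − 2·(0) + 2·(-1) = 0
  T: [A]_T − 2·[γ]_T + 2·[K]_T = (0) − 2·(-2) + 2·(-2) = 0
All base exponents vanish — dimensionless.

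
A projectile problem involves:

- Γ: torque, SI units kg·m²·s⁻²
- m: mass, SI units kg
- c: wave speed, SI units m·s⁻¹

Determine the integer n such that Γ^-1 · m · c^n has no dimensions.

Balance the L exponent: (1)·n from c, plus −(2) + (0) = -2 from the rest, must sum to zero.
n − 2 = 0, so n = 2.

2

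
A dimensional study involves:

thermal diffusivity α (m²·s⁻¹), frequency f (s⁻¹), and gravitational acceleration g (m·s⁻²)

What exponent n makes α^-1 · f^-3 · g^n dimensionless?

2

Balance the L exponent: (1)·n from g, plus −(2) − 3·(0) = -2 from the rest, must sum to zero.
n − 2 = 0, so n = 2.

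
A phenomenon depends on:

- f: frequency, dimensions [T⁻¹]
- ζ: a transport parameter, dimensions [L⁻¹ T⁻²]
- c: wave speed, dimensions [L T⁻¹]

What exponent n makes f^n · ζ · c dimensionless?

-3

Balance the T exponent: (-1)·n from f, plus (-2) + (-1) = -3 from the rest, must sum to zero.
−n − 3 = 0, so n = -3.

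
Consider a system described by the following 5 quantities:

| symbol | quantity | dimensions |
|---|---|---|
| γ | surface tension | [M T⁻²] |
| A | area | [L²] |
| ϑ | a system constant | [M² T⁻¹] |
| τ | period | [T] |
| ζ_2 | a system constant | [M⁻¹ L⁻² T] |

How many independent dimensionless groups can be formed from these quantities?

2

There are 5 variables and 3 base dimensions (M, L, T).
The dimension matrix has rank 3.
Independent dimensionless groups: 5 − 3 = 2.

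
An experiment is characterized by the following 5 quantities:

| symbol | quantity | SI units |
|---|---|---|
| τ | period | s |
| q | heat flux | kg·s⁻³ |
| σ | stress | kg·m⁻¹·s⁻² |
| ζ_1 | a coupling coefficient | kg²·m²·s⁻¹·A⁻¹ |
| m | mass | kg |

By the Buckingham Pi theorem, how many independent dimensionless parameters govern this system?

There are 5 variables and 4 base dimensions (M, L, T, I).
The dimension matrix has rank 4.
Independent dimensionless groups: 5 − 4 = 1.

1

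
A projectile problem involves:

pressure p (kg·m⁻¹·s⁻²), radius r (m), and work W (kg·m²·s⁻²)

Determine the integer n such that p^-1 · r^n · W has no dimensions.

-3

Balance the L exponent: (1)·n from r, plus −(-1) + (2) = 3 from the rest, must sum to zero.
n + 3 = 0, so n = -3.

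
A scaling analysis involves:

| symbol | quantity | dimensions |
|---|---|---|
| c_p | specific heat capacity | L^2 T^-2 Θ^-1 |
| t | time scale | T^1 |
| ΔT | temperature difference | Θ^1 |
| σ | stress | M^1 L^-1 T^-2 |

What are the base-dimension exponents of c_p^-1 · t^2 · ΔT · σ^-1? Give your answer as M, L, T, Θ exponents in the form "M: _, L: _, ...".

Collect each base-dimension exponent across the product:
  M: −(0) + 2·(0) + (0) − (1) = -1
  L: −(2) + 2·(0) + (0) − (-1) = -1
  T: −(-2) + 2·(1) + (0) − (-2) = 6
  Θ: −(-1) + 2·(0) + (1) − (0) = 2
So the dimensions are [M⁻¹ L⁻¹ T⁶ Θ²].

M: -1, L: -1, T: 6, Θ: 2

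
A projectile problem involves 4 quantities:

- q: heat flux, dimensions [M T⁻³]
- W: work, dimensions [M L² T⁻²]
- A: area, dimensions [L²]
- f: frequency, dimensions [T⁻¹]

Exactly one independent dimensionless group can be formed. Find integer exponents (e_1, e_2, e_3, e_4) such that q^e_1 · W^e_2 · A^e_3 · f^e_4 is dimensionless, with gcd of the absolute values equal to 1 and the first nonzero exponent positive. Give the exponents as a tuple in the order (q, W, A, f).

(1, -1, 1, -1)

M: e_1·(1) + e_2·(1) + e_3·(0) + e_4·(0) = 0
L: e_1·(0) + e_2·(2) + e_3·(2) + e_4·(0) = 0
T: e_1·(-3) + e_2·(-2) + e_3·(0) + e_4·(-1) = 0
Solving this homogeneous linear system for the smallest-integer solution (first nonzero entry positive) gives (1, -1, 1, -1).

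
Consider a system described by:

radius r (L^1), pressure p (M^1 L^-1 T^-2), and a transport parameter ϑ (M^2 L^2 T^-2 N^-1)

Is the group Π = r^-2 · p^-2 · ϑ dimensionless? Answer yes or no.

no

Sum the exponent of each base dimension across the product:
  M: −2·[r]_M − 2·[p]_M + [ϑ]_M = −2·(0) − 2·(1) + (2) = 0
  L: −2·[r]_L − 2·[p]_L + [ϑ]_L = −2·(1) − 2·(-1) + (2) = 2
  T: −2·[r]_T − 2·[p]_T + [ϑ]_T = −2·(0) − 2·(-2) + (-2) = 2
  N: −2·[r]_N − 2·[p]_N + [ϑ]_N = −2·(0) − 2·(0) + (-1) = -1
Net dimensions [L² T² N⁻¹] ≠ [1] — not dimensionless.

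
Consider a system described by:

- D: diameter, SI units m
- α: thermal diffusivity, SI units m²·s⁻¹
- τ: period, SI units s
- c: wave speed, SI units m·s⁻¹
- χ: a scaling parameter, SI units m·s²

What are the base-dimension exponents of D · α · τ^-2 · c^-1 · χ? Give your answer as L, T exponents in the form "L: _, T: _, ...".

Collect each base-dimension exponent across the product:
  L: (1) + (2) − 2·(0) − (1) + (1) = 3
  T: (0) + (-1) − 2·(1) − (-1) + (2) = 0
So the dimensions are [L³].

L: 3, T: 0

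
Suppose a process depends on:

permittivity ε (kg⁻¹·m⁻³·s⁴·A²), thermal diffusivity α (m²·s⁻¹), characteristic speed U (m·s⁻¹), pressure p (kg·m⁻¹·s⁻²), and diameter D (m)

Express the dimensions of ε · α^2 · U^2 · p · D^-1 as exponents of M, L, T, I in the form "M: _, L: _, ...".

M: 0, L: 1, T: -2, I: 2

Collect each base-dimension exponent across the product:
  M: (-1) + 2·(0) + 2·(0) + (1) − (0) = 0
  L: (-3) + 2·(2) + 2·(1) + (-1) − (1) = 1
  T: (4) + 2·(-1) + 2·(-1) + (-2) − (0) = -2
  I: (2) + 2·(0) + 2·(0) + (0) − (0) = 2
So the dimensions are [L T⁻² I²].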